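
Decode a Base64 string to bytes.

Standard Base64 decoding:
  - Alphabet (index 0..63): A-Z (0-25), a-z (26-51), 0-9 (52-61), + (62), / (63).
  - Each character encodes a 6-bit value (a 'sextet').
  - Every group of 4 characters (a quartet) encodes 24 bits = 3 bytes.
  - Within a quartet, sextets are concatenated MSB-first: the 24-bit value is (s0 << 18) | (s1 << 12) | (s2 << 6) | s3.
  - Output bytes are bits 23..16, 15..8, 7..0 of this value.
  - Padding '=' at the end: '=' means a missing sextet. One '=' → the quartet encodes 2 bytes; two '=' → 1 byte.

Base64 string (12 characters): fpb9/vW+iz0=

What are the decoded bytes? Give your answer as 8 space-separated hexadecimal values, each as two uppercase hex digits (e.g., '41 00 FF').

Answer: 7E 96 FD FE F5 BE 8B 3D

Derivation:
After char 0 ('f'=31): chars_in_quartet=1 acc=0x1F bytes_emitted=0
After char 1 ('p'=41): chars_in_quartet=2 acc=0x7E9 bytes_emitted=0
After char 2 ('b'=27): chars_in_quartet=3 acc=0x1FA5B bytes_emitted=0
After char 3 ('9'=61): chars_in_quartet=4 acc=0x7E96FD -> emit 7E 96 FD, reset; bytes_emitted=3
After char 4 ('/'=63): chars_in_quartet=1 acc=0x3F bytes_emitted=3
After char 5 ('v'=47): chars_in_quartet=2 acc=0xFEF bytes_emitted=3
After char 6 ('W'=22): chars_in_quartet=3 acc=0x3FBD6 bytes_emitted=3
After char 7 ('+'=62): chars_in_quartet=4 acc=0xFEF5BE -> emit FE F5 BE, reset; bytes_emitted=6
After char 8 ('i'=34): chars_in_quartet=1 acc=0x22 bytes_emitted=6
After char 9 ('z'=51): chars_in_quartet=2 acc=0x8B3 bytes_emitted=6
After char 10 ('0'=52): chars_in_quartet=3 acc=0x22CF4 bytes_emitted=6
Padding '=': partial quartet acc=0x22CF4 -> emit 8B 3D; bytes_emitted=8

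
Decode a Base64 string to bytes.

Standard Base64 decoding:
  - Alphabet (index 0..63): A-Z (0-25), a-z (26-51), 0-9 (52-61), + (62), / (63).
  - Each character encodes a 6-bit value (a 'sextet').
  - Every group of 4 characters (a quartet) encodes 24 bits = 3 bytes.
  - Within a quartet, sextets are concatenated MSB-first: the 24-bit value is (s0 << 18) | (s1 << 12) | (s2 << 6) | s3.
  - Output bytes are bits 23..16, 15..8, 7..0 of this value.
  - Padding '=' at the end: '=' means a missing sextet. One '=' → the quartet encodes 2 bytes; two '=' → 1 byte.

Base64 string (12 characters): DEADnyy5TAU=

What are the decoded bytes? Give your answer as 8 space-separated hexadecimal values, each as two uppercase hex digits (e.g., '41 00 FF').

Answer: 0C 40 03 9F 2C B9 4C 05

Derivation:
After char 0 ('D'=3): chars_in_quartet=1 acc=0x3 bytes_emitted=0
After char 1 ('E'=4): chars_in_quartet=2 acc=0xC4 bytes_emitted=0
After char 2 ('A'=0): chars_in_quartet=3 acc=0x3100 bytes_emitted=0
After char 3 ('D'=3): chars_in_quartet=4 acc=0xC4003 -> emit 0C 40 03, reset; bytes_emitted=3
After char 4 ('n'=39): chars_in_quartet=1 acc=0x27 bytes_emitted=3
After char 5 ('y'=50): chars_in_quartet=2 acc=0x9F2 bytes_emitted=3
After char 6 ('y'=50): chars_in_quartet=3 acc=0x27CB2 bytes_emitted=3
After char 7 ('5'=57): chars_in_quartet=4 acc=0x9F2CB9 -> emit 9F 2C B9, reset; bytes_emitted=6
After char 8 ('T'=19): chars_in_quartet=1 acc=0x13 bytes_emitted=6
After char 9 ('A'=0): chars_in_quartet=2 acc=0x4C0 bytes_emitted=6
After char 10 ('U'=20): chars_in_quartet=3 acc=0x13014 bytes_emitted=6
Padding '=': partial quartet acc=0x13014 -> emit 4C 05; bytes_emitted=8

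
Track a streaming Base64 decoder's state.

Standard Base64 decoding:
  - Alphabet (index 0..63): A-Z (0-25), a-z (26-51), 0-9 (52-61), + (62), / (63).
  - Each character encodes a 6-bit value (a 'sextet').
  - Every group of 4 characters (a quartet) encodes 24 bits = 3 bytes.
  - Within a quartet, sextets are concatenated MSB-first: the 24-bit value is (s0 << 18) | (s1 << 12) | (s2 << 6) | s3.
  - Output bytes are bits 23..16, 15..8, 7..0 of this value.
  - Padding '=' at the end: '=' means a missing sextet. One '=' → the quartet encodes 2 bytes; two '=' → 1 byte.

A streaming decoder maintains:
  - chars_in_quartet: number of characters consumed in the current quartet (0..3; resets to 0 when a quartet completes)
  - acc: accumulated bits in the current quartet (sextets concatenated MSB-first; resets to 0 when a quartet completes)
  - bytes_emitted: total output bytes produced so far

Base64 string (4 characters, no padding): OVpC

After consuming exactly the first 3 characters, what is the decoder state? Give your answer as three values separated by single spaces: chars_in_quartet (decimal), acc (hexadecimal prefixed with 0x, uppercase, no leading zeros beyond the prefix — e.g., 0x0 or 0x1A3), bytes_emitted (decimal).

Answer: 3 0xE569 0

Derivation:
After char 0 ('O'=14): chars_in_quartet=1 acc=0xE bytes_emitted=0
After char 1 ('V'=21): chars_in_quartet=2 acc=0x395 bytes_emitted=0
After char 2 ('p'=41): chars_in_quartet=3 acc=0xE569 bytes_emitted=0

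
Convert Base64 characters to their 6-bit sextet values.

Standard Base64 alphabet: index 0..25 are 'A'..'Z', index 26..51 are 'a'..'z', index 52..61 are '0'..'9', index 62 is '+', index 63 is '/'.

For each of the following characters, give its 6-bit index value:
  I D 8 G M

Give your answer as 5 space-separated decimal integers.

Answer: 8 3 60 6 12

Derivation:
'I': A..Z range, ord('I') − ord('A') = 8
'D': A..Z range, ord('D') − ord('A') = 3
'8': 0..9 range, 52 + ord('8') − ord('0') = 60
'G': A..Z range, ord('G') − ord('A') = 6
'M': A..Z range, ord('M') − ord('A') = 12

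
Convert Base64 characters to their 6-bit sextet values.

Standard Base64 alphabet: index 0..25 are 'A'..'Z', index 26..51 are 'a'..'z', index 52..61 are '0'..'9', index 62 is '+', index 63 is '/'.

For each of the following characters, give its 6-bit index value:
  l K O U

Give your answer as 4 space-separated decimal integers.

'l': a..z range, 26 + ord('l') − ord('a') = 37
'K': A..Z range, ord('K') − ord('A') = 10
'O': A..Z range, ord('O') − ord('A') = 14
'U': A..Z range, ord('U') − ord('A') = 20

Answer: 37 10 14 20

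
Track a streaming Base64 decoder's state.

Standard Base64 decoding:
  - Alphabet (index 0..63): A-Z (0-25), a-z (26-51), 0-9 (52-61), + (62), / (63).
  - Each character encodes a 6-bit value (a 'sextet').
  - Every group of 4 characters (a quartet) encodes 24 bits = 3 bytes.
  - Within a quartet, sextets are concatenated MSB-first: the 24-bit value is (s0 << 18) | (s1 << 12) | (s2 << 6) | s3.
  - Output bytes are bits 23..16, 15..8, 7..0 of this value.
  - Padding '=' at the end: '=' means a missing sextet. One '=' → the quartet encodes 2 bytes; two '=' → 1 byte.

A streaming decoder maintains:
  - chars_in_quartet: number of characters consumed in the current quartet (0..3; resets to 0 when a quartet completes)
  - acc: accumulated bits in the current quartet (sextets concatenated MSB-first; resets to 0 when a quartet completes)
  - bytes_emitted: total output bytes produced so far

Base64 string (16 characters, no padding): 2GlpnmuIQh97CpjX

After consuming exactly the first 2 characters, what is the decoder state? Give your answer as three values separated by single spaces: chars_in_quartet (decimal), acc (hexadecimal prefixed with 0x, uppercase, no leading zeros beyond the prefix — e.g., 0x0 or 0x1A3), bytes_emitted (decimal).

After char 0 ('2'=54): chars_in_quartet=1 acc=0x36 bytes_emitted=0
After char 1 ('G'=6): chars_in_quartet=2 acc=0xD86 bytes_emitted=0

Answer: 2 0xD86 0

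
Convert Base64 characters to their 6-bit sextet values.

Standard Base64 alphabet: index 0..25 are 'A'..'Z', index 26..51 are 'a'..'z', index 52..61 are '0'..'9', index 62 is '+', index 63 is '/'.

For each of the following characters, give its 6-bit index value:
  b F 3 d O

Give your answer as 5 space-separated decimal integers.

Answer: 27 5 55 29 14

Derivation:
'b': a..z range, 26 + ord('b') − ord('a') = 27
'F': A..Z range, ord('F') − ord('A') = 5
'3': 0..9 range, 52 + ord('3') − ord('0') = 55
'd': a..z range, 26 + ord('d') − ord('a') = 29
'O': A..Z range, ord('O') − ord('A') = 14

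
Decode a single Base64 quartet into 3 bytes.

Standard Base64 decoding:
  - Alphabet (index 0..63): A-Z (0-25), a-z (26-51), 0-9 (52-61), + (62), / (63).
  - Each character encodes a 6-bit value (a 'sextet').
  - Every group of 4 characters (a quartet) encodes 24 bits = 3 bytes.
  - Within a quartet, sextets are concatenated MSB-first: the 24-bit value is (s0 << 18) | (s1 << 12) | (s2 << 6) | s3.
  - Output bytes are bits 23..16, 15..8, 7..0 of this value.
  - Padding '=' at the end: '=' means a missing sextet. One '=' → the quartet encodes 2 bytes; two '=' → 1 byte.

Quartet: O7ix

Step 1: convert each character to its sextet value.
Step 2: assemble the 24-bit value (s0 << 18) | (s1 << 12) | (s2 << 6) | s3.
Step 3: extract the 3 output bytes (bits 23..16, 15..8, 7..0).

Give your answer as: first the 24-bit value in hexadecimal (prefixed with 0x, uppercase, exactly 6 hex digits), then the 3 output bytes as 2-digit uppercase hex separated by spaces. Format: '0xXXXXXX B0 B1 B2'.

Sextets: O=14, 7=59, i=34, x=49
24-bit: (14<<18) | (59<<12) | (34<<6) | 49
      = 0x380000 | 0x03B000 | 0x000880 | 0x000031
      = 0x3BB8B1
Bytes: (v>>16)&0xFF=3B, (v>>8)&0xFF=B8, v&0xFF=B1

Answer: 0x3BB8B1 3B B8 B1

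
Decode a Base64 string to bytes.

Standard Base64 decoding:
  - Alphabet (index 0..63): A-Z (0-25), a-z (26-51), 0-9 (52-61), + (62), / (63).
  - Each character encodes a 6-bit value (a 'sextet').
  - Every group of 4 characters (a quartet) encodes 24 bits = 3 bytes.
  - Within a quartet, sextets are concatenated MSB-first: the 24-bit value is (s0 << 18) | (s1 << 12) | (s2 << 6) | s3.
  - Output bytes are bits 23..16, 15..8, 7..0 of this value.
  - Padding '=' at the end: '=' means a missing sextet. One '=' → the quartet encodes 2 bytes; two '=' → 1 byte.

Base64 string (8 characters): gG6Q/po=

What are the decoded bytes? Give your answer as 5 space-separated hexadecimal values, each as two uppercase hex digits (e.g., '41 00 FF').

Answer: 80 6E 90 FE 9A

Derivation:
After char 0 ('g'=32): chars_in_quartet=1 acc=0x20 bytes_emitted=0
After char 1 ('G'=6): chars_in_quartet=2 acc=0x806 bytes_emitted=0
After char 2 ('6'=58): chars_in_quartet=3 acc=0x201BA bytes_emitted=0
After char 3 ('Q'=16): chars_in_quartet=4 acc=0x806E90 -> emit 80 6E 90, reset; bytes_emitted=3
After char 4 ('/'=63): chars_in_quartet=1 acc=0x3F bytes_emitted=3
After char 5 ('p'=41): chars_in_quartet=2 acc=0xFE9 bytes_emitted=3
After char 6 ('o'=40): chars_in_quartet=3 acc=0x3FA68 bytes_emitted=3
Padding '=': partial quartet acc=0x3FA68 -> emit FE 9A; bytes_emitted=5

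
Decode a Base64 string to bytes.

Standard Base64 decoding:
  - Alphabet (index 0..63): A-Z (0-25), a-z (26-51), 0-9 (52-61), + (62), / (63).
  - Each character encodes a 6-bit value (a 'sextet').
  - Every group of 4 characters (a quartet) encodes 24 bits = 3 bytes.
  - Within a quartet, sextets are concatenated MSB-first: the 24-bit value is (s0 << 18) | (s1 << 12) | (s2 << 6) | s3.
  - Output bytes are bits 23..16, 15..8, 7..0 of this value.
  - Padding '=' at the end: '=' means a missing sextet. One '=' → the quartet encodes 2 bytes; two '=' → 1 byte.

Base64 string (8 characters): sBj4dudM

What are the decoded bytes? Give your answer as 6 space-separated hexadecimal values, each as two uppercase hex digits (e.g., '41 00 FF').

After char 0 ('s'=44): chars_in_quartet=1 acc=0x2C bytes_emitted=0
After char 1 ('B'=1): chars_in_quartet=2 acc=0xB01 bytes_emitted=0
After char 2 ('j'=35): chars_in_quartet=3 acc=0x2C063 bytes_emitted=0
After char 3 ('4'=56): chars_in_quartet=4 acc=0xB018F8 -> emit B0 18 F8, reset; bytes_emitted=3
After char 4 ('d'=29): chars_in_quartet=1 acc=0x1D bytes_emitted=3
After char 5 ('u'=46): chars_in_quartet=2 acc=0x76E bytes_emitted=3
After char 6 ('d'=29): chars_in_quartet=3 acc=0x1DB9D bytes_emitted=3
After char 7 ('M'=12): chars_in_quartet=4 acc=0x76E74C -> emit 76 E7 4C, reset; bytes_emitted=6

Answer: B0 18 F8 76 E7 4C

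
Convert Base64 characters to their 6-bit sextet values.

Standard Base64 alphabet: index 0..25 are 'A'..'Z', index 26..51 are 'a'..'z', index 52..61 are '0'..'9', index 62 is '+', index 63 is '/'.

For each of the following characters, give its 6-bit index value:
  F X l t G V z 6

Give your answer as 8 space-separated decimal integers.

'F': A..Z range, ord('F') − ord('A') = 5
'X': A..Z range, ord('X') − ord('A') = 23
'l': a..z range, 26 + ord('l') − ord('a') = 37
't': a..z range, 26 + ord('t') − ord('a') = 45
'G': A..Z range, ord('G') − ord('A') = 6
'V': A..Z range, ord('V') − ord('A') = 21
'z': a..z range, 26 + ord('z') − ord('a') = 51
'6': 0..9 range, 52 + ord('6') − ord('0') = 58

Answer: 5 23 37 45 6 21 51 58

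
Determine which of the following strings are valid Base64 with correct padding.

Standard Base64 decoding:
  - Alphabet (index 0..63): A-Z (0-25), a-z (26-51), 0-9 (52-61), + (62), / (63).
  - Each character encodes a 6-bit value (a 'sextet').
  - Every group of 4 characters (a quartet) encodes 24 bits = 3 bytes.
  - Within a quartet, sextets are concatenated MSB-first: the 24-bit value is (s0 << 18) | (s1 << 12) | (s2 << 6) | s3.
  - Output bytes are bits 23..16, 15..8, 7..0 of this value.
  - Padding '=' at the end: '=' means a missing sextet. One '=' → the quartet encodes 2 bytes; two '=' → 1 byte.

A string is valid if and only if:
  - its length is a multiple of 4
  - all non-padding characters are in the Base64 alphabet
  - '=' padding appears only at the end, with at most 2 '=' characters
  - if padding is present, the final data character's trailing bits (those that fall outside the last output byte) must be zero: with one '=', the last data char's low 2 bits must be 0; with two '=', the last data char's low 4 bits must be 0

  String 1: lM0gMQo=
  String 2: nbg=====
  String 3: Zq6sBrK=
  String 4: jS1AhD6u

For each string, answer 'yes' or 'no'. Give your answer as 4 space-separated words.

Answer: yes no no yes

Derivation:
String 1: 'lM0gMQo=' → valid
String 2: 'nbg=====' → invalid (5 pad chars (max 2))
String 3: 'Zq6sBrK=' → invalid (bad trailing bits)
String 4: 'jS1AhD6u' → valid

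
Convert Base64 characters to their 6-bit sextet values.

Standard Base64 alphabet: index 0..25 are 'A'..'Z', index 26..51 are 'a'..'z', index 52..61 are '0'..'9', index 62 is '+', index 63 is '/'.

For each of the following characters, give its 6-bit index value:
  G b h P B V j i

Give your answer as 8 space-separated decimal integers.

Answer: 6 27 33 15 1 21 35 34

Derivation:
'G': A..Z range, ord('G') − ord('A') = 6
'b': a..z range, 26 + ord('b') − ord('a') = 27
'h': a..z range, 26 + ord('h') − ord('a') = 33
'P': A..Z range, ord('P') − ord('A') = 15
'B': A..Z range, ord('B') − ord('A') = 1
'V': A..Z range, ord('V') − ord('A') = 21
'j': a..z range, 26 + ord('j') − ord('a') = 35
'i': a..z range, 26 + ord('i') − ord('a') = 34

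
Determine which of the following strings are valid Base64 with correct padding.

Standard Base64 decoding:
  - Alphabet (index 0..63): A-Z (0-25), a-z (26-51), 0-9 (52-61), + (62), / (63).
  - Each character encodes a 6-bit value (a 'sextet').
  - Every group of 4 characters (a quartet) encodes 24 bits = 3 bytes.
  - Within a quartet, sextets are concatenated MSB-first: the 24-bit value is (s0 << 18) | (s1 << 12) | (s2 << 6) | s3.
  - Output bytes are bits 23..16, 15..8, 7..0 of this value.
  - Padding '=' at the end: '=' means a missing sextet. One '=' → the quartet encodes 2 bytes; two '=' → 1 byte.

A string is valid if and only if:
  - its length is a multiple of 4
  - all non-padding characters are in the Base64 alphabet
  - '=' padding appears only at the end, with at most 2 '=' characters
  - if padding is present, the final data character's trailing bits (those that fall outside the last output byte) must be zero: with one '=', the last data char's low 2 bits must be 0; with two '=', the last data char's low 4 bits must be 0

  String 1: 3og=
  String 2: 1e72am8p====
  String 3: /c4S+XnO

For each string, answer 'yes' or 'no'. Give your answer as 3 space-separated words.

Answer: yes no yes

Derivation:
String 1: '3og=' → valid
String 2: '1e72am8p====' → invalid (4 pad chars (max 2))
String 3: '/c4S+XnO' → valid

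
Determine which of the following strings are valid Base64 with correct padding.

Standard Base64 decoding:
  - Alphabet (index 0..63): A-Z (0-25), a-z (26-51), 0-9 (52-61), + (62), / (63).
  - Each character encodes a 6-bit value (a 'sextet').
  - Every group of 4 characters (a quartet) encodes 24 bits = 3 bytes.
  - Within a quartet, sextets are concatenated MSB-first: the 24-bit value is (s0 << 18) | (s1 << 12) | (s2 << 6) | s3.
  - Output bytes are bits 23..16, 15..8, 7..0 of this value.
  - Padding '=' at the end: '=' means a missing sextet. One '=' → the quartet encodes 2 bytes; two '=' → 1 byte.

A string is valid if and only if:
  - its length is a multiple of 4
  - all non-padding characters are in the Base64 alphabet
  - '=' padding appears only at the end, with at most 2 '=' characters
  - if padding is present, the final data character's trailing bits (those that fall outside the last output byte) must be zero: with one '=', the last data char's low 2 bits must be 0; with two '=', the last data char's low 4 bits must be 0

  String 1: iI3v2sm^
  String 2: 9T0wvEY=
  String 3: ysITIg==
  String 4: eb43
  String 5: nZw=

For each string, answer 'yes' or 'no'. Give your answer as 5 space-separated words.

String 1: 'iI3v2sm^' → invalid (bad char(s): ['^'])
String 2: '9T0wvEY=' → valid
String 3: 'ysITIg==' → valid
String 4: 'eb43' → valid
String 5: 'nZw=' → valid

Answer: no yes yes yes yes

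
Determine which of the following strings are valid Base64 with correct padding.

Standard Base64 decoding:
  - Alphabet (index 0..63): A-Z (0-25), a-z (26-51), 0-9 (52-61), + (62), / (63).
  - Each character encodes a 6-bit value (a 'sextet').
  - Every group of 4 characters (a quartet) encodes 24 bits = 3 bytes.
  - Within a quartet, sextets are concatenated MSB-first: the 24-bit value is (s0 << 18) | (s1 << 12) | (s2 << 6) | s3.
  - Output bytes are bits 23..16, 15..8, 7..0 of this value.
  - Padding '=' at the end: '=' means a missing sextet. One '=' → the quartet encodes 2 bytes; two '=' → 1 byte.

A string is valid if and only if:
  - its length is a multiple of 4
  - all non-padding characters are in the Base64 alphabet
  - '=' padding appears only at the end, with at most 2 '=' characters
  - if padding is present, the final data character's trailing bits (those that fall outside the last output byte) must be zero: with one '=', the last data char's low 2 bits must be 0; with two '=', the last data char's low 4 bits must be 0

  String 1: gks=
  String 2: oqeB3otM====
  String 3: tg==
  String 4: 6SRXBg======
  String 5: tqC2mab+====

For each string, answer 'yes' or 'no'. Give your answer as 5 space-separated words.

String 1: 'gks=' → valid
String 2: 'oqeB3otM====' → invalid (4 pad chars (max 2))
String 3: 'tg==' → valid
String 4: '6SRXBg======' → invalid (6 pad chars (max 2))
String 5: 'tqC2mab+====' → invalid (4 pad chars (max 2))

Answer: yes no yes no no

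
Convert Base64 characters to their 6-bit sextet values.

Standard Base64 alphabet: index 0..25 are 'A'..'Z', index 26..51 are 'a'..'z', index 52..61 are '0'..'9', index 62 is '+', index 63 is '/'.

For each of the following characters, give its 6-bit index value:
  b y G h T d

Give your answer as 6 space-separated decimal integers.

'b': a..z range, 26 + ord('b') − ord('a') = 27
'y': a..z range, 26 + ord('y') − ord('a') = 50
'G': A..Z range, ord('G') − ord('A') = 6
'h': a..z range, 26 + ord('h') − ord('a') = 33
'T': A..Z range, ord('T') − ord('A') = 19
'd': a..z range, 26 + ord('d') − ord('a') = 29

Answer: 27 50 6 33 19 29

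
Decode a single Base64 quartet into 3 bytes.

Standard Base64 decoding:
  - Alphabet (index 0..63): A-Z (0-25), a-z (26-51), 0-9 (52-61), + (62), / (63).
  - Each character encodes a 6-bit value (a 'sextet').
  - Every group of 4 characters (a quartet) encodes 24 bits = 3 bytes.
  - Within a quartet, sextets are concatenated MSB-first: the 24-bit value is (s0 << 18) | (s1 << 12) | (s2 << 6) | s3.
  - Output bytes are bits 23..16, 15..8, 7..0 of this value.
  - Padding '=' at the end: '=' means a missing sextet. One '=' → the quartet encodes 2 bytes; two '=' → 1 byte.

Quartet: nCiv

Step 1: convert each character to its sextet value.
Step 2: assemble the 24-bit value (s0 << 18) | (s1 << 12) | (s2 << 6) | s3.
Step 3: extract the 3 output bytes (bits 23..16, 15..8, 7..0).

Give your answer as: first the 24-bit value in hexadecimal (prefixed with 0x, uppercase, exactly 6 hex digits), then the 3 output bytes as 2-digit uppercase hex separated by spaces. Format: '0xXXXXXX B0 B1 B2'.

Sextets: n=39, C=2, i=34, v=47
24-bit: (39<<18) | (2<<12) | (34<<6) | 47
      = 0x9C0000 | 0x002000 | 0x000880 | 0x00002F
      = 0x9C28AF
Bytes: (v>>16)&0xFF=9C, (v>>8)&0xFF=28, v&0xFF=AF

Answer: 0x9C28AF 9C 28 AF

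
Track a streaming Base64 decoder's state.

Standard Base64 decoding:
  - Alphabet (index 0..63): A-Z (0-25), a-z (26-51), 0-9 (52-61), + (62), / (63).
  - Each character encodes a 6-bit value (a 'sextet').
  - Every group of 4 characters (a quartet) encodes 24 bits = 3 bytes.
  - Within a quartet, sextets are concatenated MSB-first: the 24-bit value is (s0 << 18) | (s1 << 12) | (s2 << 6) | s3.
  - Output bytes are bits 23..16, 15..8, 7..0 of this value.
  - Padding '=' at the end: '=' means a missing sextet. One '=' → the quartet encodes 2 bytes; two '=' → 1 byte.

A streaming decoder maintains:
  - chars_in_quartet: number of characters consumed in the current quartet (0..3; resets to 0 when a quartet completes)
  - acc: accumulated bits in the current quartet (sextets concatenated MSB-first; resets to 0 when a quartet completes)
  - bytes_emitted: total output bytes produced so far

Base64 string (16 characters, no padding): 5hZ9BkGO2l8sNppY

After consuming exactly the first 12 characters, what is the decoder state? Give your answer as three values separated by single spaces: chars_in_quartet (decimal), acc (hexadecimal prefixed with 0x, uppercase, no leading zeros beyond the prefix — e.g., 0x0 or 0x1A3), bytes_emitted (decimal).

Answer: 0 0x0 9

Derivation:
After char 0 ('5'=57): chars_in_quartet=1 acc=0x39 bytes_emitted=0
After char 1 ('h'=33): chars_in_quartet=2 acc=0xE61 bytes_emitted=0
After char 2 ('Z'=25): chars_in_quartet=3 acc=0x39859 bytes_emitted=0
After char 3 ('9'=61): chars_in_quartet=4 acc=0xE6167D -> emit E6 16 7D, reset; bytes_emitted=3
After char 4 ('B'=1): chars_in_quartet=1 acc=0x1 bytes_emitted=3
After char 5 ('k'=36): chars_in_quartet=2 acc=0x64 bytes_emitted=3
After char 6 ('G'=6): chars_in_quartet=3 acc=0x1906 bytes_emitted=3
After char 7 ('O'=14): chars_in_quartet=4 acc=0x6418E -> emit 06 41 8E, reset; bytes_emitted=6
After char 8 ('2'=54): chars_in_quartet=1 acc=0x36 bytes_emitted=6
After char 9 ('l'=37): chars_in_quartet=2 acc=0xDA5 bytes_emitted=6
After char 10 ('8'=60): chars_in_quartet=3 acc=0x3697C bytes_emitted=6
After char 11 ('s'=44): chars_in_quartet=4 acc=0xDA5F2C -> emit DA 5F 2C, reset; bytes_emitted=9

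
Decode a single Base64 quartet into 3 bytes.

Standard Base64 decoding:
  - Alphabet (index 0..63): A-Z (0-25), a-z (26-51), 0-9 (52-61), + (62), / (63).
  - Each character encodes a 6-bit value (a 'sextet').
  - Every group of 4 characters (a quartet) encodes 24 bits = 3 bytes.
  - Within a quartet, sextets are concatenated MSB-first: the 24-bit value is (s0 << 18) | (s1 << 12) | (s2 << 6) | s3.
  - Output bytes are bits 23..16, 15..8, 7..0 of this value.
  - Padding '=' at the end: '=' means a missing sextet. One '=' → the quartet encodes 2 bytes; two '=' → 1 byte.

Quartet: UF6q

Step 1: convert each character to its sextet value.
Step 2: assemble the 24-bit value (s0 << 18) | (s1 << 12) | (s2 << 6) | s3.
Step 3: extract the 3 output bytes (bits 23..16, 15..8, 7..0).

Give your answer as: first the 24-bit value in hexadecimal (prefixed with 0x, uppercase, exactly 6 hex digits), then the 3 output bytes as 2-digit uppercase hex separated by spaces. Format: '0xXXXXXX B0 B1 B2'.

Sextets: U=20, F=5, 6=58, q=42
24-bit: (20<<18) | (5<<12) | (58<<6) | 42
      = 0x500000 | 0x005000 | 0x000E80 | 0x00002A
      = 0x505EAA
Bytes: (v>>16)&0xFF=50, (v>>8)&0xFF=5E, v&0xFF=AA

Answer: 0x505EAA 50 5E AA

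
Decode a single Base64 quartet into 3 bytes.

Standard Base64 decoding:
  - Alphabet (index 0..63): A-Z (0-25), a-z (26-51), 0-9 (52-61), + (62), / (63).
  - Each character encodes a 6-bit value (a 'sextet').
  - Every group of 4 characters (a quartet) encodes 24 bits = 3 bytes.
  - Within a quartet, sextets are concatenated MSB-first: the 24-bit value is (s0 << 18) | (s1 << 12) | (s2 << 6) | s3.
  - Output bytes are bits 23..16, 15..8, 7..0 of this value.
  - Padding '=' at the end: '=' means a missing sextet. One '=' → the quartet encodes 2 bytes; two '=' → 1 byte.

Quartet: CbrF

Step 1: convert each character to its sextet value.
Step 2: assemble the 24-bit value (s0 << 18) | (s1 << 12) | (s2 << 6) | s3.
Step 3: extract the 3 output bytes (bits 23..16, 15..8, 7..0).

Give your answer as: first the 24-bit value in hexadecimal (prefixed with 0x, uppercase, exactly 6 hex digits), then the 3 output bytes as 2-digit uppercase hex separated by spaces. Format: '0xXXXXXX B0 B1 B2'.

Answer: 0x09BAC5 09 BA C5

Derivation:
Sextets: C=2, b=27, r=43, F=5
24-bit: (2<<18) | (27<<12) | (43<<6) | 5
      = 0x080000 | 0x01B000 | 0x000AC0 | 0x000005
      = 0x09BAC5
Bytes: (v>>16)&0xFF=09, (v>>8)&0xFF=BA, v&0xFF=C5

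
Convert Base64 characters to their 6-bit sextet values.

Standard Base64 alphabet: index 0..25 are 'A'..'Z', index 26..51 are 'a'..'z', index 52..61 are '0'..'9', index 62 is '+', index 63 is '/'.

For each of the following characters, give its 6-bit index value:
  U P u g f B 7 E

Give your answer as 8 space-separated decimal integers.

Answer: 20 15 46 32 31 1 59 4

Derivation:
'U': A..Z range, ord('U') − ord('A') = 20
'P': A..Z range, ord('P') − ord('A') = 15
'u': a..z range, 26 + ord('u') − ord('a') = 46
'g': a..z range, 26 + ord('g') − ord('a') = 32
'f': a..z range, 26 + ord('f') − ord('a') = 31
'B': A..Z range, ord('B') − ord('A') = 1
'7': 0..9 range, 52 + ord('7') − ord('0') = 59
'E': A..Z range, ord('E') − ord('A') = 4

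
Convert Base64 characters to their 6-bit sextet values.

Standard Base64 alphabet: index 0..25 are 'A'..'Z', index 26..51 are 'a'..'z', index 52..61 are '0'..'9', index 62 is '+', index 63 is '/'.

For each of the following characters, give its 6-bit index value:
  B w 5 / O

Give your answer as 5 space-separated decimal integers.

'B': A..Z range, ord('B') − ord('A') = 1
'w': a..z range, 26 + ord('w') − ord('a') = 48
'5': 0..9 range, 52 + ord('5') − ord('0') = 57
'/': index 63
'O': A..Z range, ord('O') − ord('A') = 14

Answer: 1 48 57 63 14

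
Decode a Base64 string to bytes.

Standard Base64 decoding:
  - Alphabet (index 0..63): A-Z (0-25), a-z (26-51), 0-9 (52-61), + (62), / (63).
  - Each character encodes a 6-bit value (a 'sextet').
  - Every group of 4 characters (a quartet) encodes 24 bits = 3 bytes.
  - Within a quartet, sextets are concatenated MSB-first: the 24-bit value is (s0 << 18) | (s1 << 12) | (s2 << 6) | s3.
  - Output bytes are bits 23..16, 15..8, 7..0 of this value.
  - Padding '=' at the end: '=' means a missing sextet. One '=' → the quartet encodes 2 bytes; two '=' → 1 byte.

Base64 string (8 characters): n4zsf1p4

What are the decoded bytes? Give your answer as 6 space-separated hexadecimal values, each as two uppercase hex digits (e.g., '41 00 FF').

After char 0 ('n'=39): chars_in_quartet=1 acc=0x27 bytes_emitted=0
After char 1 ('4'=56): chars_in_quartet=2 acc=0x9F8 bytes_emitted=0
After char 2 ('z'=51): chars_in_quartet=3 acc=0x27E33 bytes_emitted=0
After char 3 ('s'=44): chars_in_quartet=4 acc=0x9F8CEC -> emit 9F 8C EC, reset; bytes_emitted=3
After char 4 ('f'=31): chars_in_quartet=1 acc=0x1F bytes_emitted=3
After char 5 ('1'=53): chars_in_quartet=2 acc=0x7F5 bytes_emitted=3
After char 6 ('p'=41): chars_in_quartet=3 acc=0x1FD69 bytes_emitted=3
After char 7 ('4'=56): chars_in_quartet=4 acc=0x7F5A78 -> emit 7F 5A 78, reset; bytes_emitted=6

Answer: 9F 8C EC 7F 5A 78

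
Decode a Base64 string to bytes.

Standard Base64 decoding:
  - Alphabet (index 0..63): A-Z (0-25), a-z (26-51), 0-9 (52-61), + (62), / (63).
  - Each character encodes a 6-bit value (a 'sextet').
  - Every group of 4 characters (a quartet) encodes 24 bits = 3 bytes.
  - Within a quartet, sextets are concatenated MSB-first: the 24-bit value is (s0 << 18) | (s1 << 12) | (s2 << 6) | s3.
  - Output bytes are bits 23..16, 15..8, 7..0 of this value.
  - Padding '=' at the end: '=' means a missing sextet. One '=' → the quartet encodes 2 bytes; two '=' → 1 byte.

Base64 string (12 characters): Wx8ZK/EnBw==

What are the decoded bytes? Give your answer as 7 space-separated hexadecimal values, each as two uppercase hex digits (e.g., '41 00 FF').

Answer: 5B 1F 19 2B F1 27 07

Derivation:
After char 0 ('W'=22): chars_in_quartet=1 acc=0x16 bytes_emitted=0
After char 1 ('x'=49): chars_in_quartet=2 acc=0x5B1 bytes_emitted=0
After char 2 ('8'=60): chars_in_quartet=3 acc=0x16C7C bytes_emitted=0
After char 3 ('Z'=25): chars_in_quartet=4 acc=0x5B1F19 -> emit 5B 1F 19, reset; bytes_emitted=3
After char 4 ('K'=10): chars_in_quartet=1 acc=0xA bytes_emitted=3
After char 5 ('/'=63): chars_in_quartet=2 acc=0x2BF bytes_emitted=3
After char 6 ('E'=4): chars_in_quartet=3 acc=0xAFC4 bytes_emitted=3
After char 7 ('n'=39): chars_in_quartet=4 acc=0x2BF127 -> emit 2B F1 27, reset; bytes_emitted=6
After char 8 ('B'=1): chars_in_quartet=1 acc=0x1 bytes_emitted=6
After char 9 ('w'=48): chars_in_quartet=2 acc=0x70 bytes_emitted=6
Padding '==': partial quartet acc=0x70 -> emit 07; bytes_emitted=7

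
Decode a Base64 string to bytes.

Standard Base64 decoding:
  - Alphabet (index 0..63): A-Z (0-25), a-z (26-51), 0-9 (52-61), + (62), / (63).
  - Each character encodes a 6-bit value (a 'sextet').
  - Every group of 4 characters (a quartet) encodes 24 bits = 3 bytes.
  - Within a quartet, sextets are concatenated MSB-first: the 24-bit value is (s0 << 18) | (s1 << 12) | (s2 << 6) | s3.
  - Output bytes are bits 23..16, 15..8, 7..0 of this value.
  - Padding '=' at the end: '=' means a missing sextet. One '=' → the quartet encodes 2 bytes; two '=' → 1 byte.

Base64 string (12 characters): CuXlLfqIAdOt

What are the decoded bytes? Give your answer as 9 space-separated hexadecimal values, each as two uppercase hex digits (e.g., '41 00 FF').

After char 0 ('C'=2): chars_in_quartet=1 acc=0x2 bytes_emitted=0
After char 1 ('u'=46): chars_in_quartet=2 acc=0xAE bytes_emitted=0
After char 2 ('X'=23): chars_in_quartet=3 acc=0x2B97 bytes_emitted=0
After char 3 ('l'=37): chars_in_quartet=4 acc=0xAE5E5 -> emit 0A E5 E5, reset; bytes_emitted=3
After char 4 ('L'=11): chars_in_quartet=1 acc=0xB bytes_emitted=3
After char 5 ('f'=31): chars_in_quartet=2 acc=0x2DF bytes_emitted=3
After char 6 ('q'=42): chars_in_quartet=3 acc=0xB7EA bytes_emitted=3
After char 7 ('I'=8): chars_in_quartet=4 acc=0x2DFA88 -> emit 2D FA 88, reset; bytes_emitted=6
After char 8 ('A'=0): chars_in_quartet=1 acc=0x0 bytes_emitted=6
After char 9 ('d'=29): chars_in_quartet=2 acc=0x1D bytes_emitted=6
After char 10 ('O'=14): chars_in_quartet=3 acc=0x74E bytes_emitted=6
After char 11 ('t'=45): chars_in_quartet=4 acc=0x1D3AD -> emit 01 D3 AD, reset; bytes_emitted=9

Answer: 0A E5 E5 2D FA 88 01 D3 AD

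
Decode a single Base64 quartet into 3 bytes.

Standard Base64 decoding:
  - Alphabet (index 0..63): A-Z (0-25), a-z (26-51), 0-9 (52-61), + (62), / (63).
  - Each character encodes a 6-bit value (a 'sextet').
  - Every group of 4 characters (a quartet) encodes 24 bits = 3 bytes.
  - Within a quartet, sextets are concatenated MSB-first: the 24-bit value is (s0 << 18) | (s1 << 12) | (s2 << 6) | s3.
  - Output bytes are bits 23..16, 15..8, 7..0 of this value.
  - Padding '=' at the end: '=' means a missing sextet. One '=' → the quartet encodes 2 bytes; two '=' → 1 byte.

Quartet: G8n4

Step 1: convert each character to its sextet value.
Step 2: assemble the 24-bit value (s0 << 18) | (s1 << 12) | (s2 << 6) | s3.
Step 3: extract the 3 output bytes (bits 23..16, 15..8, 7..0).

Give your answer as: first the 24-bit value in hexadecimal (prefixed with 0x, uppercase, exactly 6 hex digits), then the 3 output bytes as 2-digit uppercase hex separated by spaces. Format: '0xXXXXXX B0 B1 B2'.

Answer: 0x1BC9F8 1B C9 F8

Derivation:
Sextets: G=6, 8=60, n=39, 4=56
24-bit: (6<<18) | (60<<12) | (39<<6) | 56
      = 0x180000 | 0x03C000 | 0x0009C0 | 0x000038
      = 0x1BC9F8
Bytes: (v>>16)&0xFF=1B, (v>>8)&0xFF=C9, v&0xFF=F8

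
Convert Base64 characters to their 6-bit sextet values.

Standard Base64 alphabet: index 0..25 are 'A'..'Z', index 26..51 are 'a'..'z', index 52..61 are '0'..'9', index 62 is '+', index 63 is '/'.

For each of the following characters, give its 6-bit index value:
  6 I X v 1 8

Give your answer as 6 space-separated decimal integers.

Answer: 58 8 23 47 53 60

Derivation:
'6': 0..9 range, 52 + ord('6') − ord('0') = 58
'I': A..Z range, ord('I') − ord('A') = 8
'X': A..Z range, ord('X') − ord('A') = 23
'v': a..z range, 26 + ord('v') − ord('a') = 47
'1': 0..9 range, 52 + ord('1') − ord('0') = 53
'8': 0..9 range, 52 + ord('8') − ord('0') = 60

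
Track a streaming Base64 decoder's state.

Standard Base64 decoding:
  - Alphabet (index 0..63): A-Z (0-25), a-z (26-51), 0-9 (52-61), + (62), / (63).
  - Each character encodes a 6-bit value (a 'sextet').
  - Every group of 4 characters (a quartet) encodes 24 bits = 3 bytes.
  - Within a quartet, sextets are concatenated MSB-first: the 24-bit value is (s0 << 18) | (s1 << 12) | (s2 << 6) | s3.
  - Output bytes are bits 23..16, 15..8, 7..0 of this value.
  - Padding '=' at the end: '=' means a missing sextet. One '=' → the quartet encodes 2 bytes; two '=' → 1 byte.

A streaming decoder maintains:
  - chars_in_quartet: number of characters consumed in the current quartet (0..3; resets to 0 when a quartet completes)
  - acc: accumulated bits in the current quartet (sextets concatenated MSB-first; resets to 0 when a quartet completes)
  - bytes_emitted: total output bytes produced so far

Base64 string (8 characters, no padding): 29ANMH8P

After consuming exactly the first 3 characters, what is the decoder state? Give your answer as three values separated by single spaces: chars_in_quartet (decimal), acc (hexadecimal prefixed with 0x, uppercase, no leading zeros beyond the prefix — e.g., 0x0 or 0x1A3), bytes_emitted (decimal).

Answer: 3 0x36F40 0

Derivation:
After char 0 ('2'=54): chars_in_quartet=1 acc=0x36 bytes_emitted=0
After char 1 ('9'=61): chars_in_quartet=2 acc=0xDBD bytes_emitted=0
After char 2 ('A'=0): chars_in_quartet=3 acc=0x36F40 bytes_emitted=0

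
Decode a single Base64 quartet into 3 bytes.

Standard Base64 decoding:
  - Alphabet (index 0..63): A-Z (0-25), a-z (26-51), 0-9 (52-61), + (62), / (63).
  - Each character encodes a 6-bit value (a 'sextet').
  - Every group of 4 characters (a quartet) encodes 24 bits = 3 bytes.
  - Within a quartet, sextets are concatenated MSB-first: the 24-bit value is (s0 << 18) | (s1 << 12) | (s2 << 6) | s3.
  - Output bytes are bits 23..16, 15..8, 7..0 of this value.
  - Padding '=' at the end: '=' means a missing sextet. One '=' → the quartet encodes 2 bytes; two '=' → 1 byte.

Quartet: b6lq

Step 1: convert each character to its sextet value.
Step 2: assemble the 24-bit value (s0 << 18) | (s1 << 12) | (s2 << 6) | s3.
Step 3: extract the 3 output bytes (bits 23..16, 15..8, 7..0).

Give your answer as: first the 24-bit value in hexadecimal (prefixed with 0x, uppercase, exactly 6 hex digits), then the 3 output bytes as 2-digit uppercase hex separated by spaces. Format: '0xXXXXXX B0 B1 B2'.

Sextets: b=27, 6=58, l=37, q=42
24-bit: (27<<18) | (58<<12) | (37<<6) | 42
      = 0x6C0000 | 0x03A000 | 0x000940 | 0x00002A
      = 0x6FA96A
Bytes: (v>>16)&0xFF=6F, (v>>8)&0xFF=A9, v&0xFF=6A

Answer: 0x6FA96A 6F A9 6A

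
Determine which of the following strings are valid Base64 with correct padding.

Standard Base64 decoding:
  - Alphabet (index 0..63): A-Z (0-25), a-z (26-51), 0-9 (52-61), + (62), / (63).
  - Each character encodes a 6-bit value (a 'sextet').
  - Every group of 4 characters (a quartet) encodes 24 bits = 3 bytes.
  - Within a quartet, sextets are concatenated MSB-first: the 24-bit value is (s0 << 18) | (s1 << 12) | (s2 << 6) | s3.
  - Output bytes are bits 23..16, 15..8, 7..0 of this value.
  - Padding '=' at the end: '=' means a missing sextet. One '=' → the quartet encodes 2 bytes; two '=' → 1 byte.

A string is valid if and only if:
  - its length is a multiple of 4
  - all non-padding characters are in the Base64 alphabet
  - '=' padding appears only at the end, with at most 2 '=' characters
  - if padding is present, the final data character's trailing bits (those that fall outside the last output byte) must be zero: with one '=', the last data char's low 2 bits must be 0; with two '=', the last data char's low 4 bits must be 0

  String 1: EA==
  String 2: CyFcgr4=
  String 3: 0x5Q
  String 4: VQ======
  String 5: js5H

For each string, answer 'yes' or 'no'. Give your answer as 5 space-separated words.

String 1: 'EA==' → valid
String 2: 'CyFcgr4=' → valid
String 3: '0x5Q' → valid
String 4: 'VQ======' → invalid (6 pad chars (max 2))
String 5: 'js5H' → valid

Answer: yes yes yes no yes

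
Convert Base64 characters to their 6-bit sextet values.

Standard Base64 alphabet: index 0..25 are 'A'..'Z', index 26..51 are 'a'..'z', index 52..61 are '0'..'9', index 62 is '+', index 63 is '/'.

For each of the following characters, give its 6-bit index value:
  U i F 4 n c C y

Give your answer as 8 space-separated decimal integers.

Answer: 20 34 5 56 39 28 2 50

Derivation:
'U': A..Z range, ord('U') − ord('A') = 20
'i': a..z range, 26 + ord('i') − ord('a') = 34
'F': A..Z range, ord('F') − ord('A') = 5
'4': 0..9 range, 52 + ord('4') − ord('0') = 56
'n': a..z range, 26 + ord('n') − ord('a') = 39
'c': a..z range, 26 + ord('c') − ord('a') = 28
'C': A..Z range, ord('C') − ord('A') = 2
'y': a..z range, 26 + ord('y') − ord('a') = 50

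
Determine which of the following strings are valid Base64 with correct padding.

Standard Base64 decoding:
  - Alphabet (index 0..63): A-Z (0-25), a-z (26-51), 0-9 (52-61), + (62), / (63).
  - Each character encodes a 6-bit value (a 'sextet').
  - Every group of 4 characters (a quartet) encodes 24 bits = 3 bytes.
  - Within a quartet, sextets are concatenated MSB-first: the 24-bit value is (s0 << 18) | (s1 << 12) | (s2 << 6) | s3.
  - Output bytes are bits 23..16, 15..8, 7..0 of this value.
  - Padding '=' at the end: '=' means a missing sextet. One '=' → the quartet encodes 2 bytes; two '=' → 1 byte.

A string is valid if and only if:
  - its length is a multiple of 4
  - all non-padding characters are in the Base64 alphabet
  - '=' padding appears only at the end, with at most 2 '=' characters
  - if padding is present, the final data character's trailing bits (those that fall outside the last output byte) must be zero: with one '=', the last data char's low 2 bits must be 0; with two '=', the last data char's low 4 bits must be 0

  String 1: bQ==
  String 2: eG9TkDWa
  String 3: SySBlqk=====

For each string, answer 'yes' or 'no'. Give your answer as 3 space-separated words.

String 1: 'bQ==' → valid
String 2: 'eG9TkDWa' → valid
String 3: 'SySBlqk=====' → invalid (5 pad chars (max 2))

Answer: yes yes no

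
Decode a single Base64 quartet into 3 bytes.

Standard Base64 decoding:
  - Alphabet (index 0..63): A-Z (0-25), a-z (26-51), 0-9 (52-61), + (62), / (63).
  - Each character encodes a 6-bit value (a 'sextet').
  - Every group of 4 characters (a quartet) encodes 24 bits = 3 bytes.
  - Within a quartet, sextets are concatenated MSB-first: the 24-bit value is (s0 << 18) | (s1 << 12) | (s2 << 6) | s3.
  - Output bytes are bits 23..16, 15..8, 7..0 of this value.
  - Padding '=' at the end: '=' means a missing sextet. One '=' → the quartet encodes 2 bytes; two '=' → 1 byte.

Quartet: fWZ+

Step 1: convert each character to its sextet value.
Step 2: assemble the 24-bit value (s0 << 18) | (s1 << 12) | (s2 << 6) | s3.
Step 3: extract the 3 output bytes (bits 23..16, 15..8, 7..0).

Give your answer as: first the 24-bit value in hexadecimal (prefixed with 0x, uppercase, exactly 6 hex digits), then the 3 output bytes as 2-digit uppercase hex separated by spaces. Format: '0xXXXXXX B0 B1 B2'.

Answer: 0x7D667E 7D 66 7E

Derivation:
Sextets: f=31, W=22, Z=25, +=62
24-bit: (31<<18) | (22<<12) | (25<<6) | 62
      = 0x7C0000 | 0x016000 | 0x000640 | 0x00003E
      = 0x7D667E
Bytes: (v>>16)&0xFF=7D, (v>>8)&0xFF=66, v&0xFF=7E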